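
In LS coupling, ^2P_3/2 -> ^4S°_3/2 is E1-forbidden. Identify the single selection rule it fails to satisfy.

the ΔS = 0 rule

Initial level: S=1/2, L=1, J=3/2, parity even. Final level: S=3/2, L=0, J=3/2, parity odd.
Parity must change: even → odd — passes.
ΔS = 0: S: 1/2 → 3/2 — fails.
ΔL = 0, ±1 (not L=0↔0): L: 1 → 0, ΔL = -1 — passes.
ΔJ = 0, ±1 (not J=0↔0): J: 3/2 → 3/2, ΔJ = +0 — passes.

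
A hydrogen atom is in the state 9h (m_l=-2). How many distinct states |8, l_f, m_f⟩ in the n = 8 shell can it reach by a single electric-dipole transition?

6

E1 requires Δl = ±1, so l_f ∈ {4, 6}; with 0 ≤ l_f ≤ n_f−1 = 7, the allowed l_f values are {4, 6}.
For l_f = 4: m_f ∈ {m_i−1, m_i, m_i+1} ∩ [−4, 4] = {-3, -2, -1} → 3 states.
For l_f = 6: m_f ∈ {m_i−1, m_i, m_i+1} ∩ [−6, 6] = {-3, -2, -1} → 3 states.
Total: 6.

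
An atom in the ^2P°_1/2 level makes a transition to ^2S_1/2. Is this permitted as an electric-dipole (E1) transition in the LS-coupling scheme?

Initial level: S=1/2, L=1, J=1/2, parity odd. Final level: S=1/2, L=0, J=1/2, parity even.
Parity must change: odd → even — ok.
ΔS = 0: S: 1/2 → 1/2 — ok.
ΔL = 0, ±1 (not L=0↔0): L: 1 → 0, ΔL = -1 — ok.
ΔJ = 0, ±1 (not J=0↔0): J: 1/2 → 1/2, ΔJ = +0 — ok.
All four E1 rules are satisfied.

allowed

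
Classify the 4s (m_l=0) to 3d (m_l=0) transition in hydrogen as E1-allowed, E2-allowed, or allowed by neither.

E2

Δl = 2 − 0 = +2; l_i + l_f = 2.
Δm_l = +0.
E1 (Δl = ±1, |Δm_l| ≤ 1): not satisfied.
E2 (Δl = 0,±2, l_i+l_f ≥ 2, |Δm_l| ≤ 2): satisfied.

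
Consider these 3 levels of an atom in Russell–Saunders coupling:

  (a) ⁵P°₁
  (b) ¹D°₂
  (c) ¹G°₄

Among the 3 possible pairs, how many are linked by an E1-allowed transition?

(a)–(b): forbidden (parity, ΔS).
(a)–(c): forbidden (parity, ΔS, ΔL, ΔJ).
(b)–(c): forbidden (parity, ΔL, ΔJ).
Allowed pairs: 0 of 3.

0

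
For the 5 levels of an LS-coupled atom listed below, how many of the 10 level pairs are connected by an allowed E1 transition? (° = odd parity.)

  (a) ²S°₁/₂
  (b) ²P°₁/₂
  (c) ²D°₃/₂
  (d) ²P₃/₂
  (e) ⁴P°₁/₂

(a)–(b): forbidden (parity).
(a)–(c): forbidden (parity, ΔL).
(a)–(d): allowed.
(a)–(e): forbidden (parity, ΔS).
(b)–(c): forbidden (parity).
(b)–(d): allowed.
(b)–(e): forbidden (parity, ΔS).
(c)–(d): allowed.
(c)–(e): forbidden (parity, ΔS).
(d)–(e): forbidden (ΔS).
Allowed pairs: 3 of 10.

3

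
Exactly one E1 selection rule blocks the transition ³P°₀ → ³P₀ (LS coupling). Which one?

the J=0 ↔ J=0 exclusion

Reading off the term symbols: S 1→1, L 1→1, J 0→0, parity odd→even.
Parity must change: odd → even — ✓.
ΔS = 0: S: 1 → 1 — ✓.
ΔL = 0, ±1 (not L=0↔0): L: 1 → 1, ΔL = +0 — ✓.
ΔJ = 0, ±1 (not J=0↔0): J: 0 → 0, ΔJ = +0 — ✗.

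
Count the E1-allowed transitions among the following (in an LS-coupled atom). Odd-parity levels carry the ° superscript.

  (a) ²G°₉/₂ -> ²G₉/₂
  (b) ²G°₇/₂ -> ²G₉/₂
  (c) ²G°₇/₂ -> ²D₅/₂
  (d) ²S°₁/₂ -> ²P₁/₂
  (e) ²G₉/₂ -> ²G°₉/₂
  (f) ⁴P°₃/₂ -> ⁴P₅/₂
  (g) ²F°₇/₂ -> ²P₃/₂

5

(a) allowed
(b) allowed
(c) forbidden (ΔL fails)
(d) allowed
(e) allowed
(f) allowed
(g) forbidden (ΔL, ΔJ fail)
Total allowed: 5 of 7.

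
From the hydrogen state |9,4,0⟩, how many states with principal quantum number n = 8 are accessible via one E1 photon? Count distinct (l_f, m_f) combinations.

E1 requires Δl = ±1, so l_f ∈ {3, 5}; with 0 ≤ l_f ≤ n_f−1 = 7, the allowed l_f values are {3, 5}.
For l_f = 3: m_f ∈ {m_i−1, m_i, m_i+1} ∩ [−3, 3] = {-1, 0, 1} → 3 states.
For l_f = 5: m_f ∈ {m_i−1, m_i, m_i+1} ∩ [−5, 5] = {-1, 0, 1} → 3 states.
Total: 6.

6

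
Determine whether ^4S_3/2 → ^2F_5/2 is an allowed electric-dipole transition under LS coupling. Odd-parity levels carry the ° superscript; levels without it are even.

Parity must change: even → even — violated.
ΔS = 0: S: 3/2 → 1/2 — violated.
ΔL = 0, ±1 (not L=0↔0): L: 0 → 3, ΔL = +3 — violated.
ΔJ = 0, ±1 (not J=0↔0): J: 3/2 → 5/2, ΔJ = +1 — satisfied.
Rule(s) violated: parity, ΔS, ΔL.

forbidden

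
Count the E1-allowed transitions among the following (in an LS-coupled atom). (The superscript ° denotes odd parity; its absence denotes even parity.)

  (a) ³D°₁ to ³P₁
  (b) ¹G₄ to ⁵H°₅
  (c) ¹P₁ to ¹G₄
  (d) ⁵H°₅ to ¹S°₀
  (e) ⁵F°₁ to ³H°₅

1

(a) allowed
(b) forbidden (ΔS fails)
(c) forbidden (parity, ΔL, ΔJ fail)
(d) forbidden (parity, ΔS, ΔL, ΔJ fail)
(e) forbidden (parity, ΔS, ΔL, ΔJ fail)
Total allowed: 1 of 5.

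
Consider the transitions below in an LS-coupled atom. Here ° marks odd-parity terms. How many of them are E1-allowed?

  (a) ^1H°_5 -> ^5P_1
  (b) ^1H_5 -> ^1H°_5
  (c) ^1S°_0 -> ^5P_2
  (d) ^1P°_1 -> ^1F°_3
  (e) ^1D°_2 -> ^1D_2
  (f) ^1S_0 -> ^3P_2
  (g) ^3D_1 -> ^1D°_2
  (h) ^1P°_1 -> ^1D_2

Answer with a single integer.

(a) forbidden (ΔS, ΔL, ΔJ fail)
(b) allowed
(c) forbidden (ΔS, ΔJ fail)
(d) forbidden (parity, ΔL, ΔJ fail)
(e) allowed
(f) forbidden (parity, ΔS, ΔJ fail)
(g) forbidden (ΔS fails)
(h) allowed
Total allowed: 3 of 8.

3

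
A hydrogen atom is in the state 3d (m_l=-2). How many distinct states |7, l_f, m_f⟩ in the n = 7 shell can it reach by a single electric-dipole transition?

4

E1 requires Δl = ±1, so l_f ∈ {1, 3}; with 0 ≤ l_f ≤ n_f−1 = 6, the allowed l_f values are {1, 3}.
For l_f = 1: m_f ∈ {m_i−1, m_i, m_i+1} ∩ [−1, 1] = {-1} → 1 state.
For l_f = 3: m_f ∈ {m_i−1, m_i, m_i+1} ∩ [−3, 3] = {-3, -2, -1} → 3 states.
Total: 4.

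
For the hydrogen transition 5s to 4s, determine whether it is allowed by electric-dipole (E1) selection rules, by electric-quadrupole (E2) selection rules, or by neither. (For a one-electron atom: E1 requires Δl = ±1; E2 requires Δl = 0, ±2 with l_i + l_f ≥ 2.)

Δl = 0 − 0 = +0; l_i + l_f = 0.
E1 (Δl = ±1): not satisfied.
E2 (Δl = 0,±2, l_i+l_f ≥ 2): not satisfied.

neither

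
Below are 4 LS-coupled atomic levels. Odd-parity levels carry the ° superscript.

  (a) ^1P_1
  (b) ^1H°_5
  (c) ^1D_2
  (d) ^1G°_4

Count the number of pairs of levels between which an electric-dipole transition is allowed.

(a)–(b): forbidden (ΔL, ΔJ).
(a)–(c): forbidden (parity).
(a)–(d): forbidden (ΔL, ΔJ).
(b)–(c): forbidden (ΔL, ΔJ).
(b)–(d): forbidden (parity).
(c)–(d): forbidden (ΔL, ΔJ).
Allowed pairs: 0 of 6.

0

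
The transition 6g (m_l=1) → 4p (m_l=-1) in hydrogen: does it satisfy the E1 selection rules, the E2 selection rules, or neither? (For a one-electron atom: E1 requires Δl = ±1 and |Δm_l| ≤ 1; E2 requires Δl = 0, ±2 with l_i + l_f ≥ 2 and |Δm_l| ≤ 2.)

neither

Δl = 1 − 4 = -3; l_i + l_f = 5.
Δm_l = -2.
E1 (Δl = ±1, |Δm_l| ≤ 1): not satisfied.
E2 (Δl = 0,±2, l_i+l_f ≥ 2, |Δm_l| ≤ 2): not satisfied.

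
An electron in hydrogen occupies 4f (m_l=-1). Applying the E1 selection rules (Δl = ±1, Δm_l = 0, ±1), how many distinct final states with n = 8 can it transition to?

E1 requires Δl = ±1, so l_f ∈ {2, 4}; with 0 ≤ l_f ≤ n_f−1 = 7, the allowed l_f values are {2, 4}.
For l_f = 2: m_f ∈ {m_i−1, m_i, m_i+1} ∩ [−2, 2] = {-2, -1, 0} → 3 states.
For l_f = 4: m_f ∈ {m_i−1, m_i, m_i+1} ∩ [−4, 4] = {-2, -1, 0} → 3 states.
Total: 6.

6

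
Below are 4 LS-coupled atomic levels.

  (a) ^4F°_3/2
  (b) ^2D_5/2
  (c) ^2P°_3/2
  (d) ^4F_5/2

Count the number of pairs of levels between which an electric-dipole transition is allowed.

(a)–(b): forbidden (ΔS).
(a)–(c): forbidden (parity, ΔS, ΔL).
(a)–(d): allowed.
(b)–(c): allowed.
(b)–(d): forbidden (parity, ΔS).
(c)–(d): forbidden (ΔS, ΔL).
Allowed pairs: 2 of 6.

2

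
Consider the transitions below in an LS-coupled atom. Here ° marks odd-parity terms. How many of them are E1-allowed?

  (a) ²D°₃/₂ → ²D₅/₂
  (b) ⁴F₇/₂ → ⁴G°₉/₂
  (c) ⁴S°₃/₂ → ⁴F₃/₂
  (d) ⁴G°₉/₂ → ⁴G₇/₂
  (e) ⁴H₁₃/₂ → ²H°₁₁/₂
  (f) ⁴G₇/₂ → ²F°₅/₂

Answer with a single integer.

3

(a) allowed
(b) allowed
(c) forbidden (ΔL fails)
(d) allowed
(e) forbidden (ΔS fails)
(f) forbidden (ΔS fails)
Total allowed: 3 of 6.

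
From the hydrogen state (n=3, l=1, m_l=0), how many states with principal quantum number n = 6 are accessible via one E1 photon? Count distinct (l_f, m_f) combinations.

4

E1 requires Δl = ±1, so l_f ∈ {0, 2}; with 0 ≤ l_f ≤ n_f−1 = 5, the allowed l_f values are {0, 2}.
For l_f = 0: m_f ∈ {m_i−1, m_i, m_i+1} ∩ [−0, 0] = {0} → 1 state.
For l_f = 2: m_f ∈ {m_i−1, m_i, m_i+1} ∩ [−2, 2] = {-1, 0, 1} → 3 states.
Total: 4.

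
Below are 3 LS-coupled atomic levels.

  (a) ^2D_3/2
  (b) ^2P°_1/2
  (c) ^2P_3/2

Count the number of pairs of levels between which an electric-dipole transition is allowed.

(a)–(b): allowed.
(a)–(c): forbidden (parity).
(b)–(c): allowed.
Allowed pairs: 2 of 3.

2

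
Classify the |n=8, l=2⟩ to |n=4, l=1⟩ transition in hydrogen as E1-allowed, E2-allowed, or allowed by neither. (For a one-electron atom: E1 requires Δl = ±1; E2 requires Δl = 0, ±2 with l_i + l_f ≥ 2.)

Δl = 1 − 2 = -1; l_i + l_f = 3.
E1 (Δl = ±1): satisfied.
E2 (Δl = 0,±2, l_i+l_f ≥ 2): not satisfied.

E1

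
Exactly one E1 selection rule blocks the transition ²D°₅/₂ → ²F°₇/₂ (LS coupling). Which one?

Reading off the term symbols: S 1/2→1/2, L 2→3, J 5/2→7/2, parity odd→odd.
Parity must change: odd → odd — fails.
ΔS = 0: S: 1/2 → 1/2 — ok.
ΔL = 0, ±1 (not L=0↔0): L: 2 → 3, ΔL = +1 — ok.
ΔJ = 0, ±1 (not J=0↔0): J: 5/2 → 7/2, ΔJ = +1 — ok.

parity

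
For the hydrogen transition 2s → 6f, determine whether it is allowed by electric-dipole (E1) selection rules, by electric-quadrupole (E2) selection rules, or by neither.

neither

Δl = 3 − 0 = +3; l_i + l_f = 3.
E1 (Δl = ±1): not satisfied.
E2 (Δl = 0,±2, l_i+l_f ≥ 2): not satisfied.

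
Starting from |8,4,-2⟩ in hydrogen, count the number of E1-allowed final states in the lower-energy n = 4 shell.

3

E1 requires Δl = ±1, so l_f ∈ {3, 5}; with 0 ≤ l_f ≤ n_f−1 = 3, the allowed l_f values are {3}.
For l_f = 3: m_f ∈ {m_i−1, m_i, m_i+1} ∩ [−3, 3] = {-3, -2, -1} → 3 states.
Total: 3.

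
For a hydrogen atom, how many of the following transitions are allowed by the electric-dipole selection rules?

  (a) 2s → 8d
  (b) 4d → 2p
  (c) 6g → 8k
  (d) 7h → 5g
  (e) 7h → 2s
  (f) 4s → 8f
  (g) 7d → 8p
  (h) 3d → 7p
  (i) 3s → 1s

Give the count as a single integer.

(a) forbidden — Δl = +2 (E1 requires Δl = ±1)
(b) allowed
(c) forbidden — Δl = +3 (E1 requires Δl = ±1)
(d) allowed
(e) forbidden — Δl = -5 (E1 requires Δl = ±1)
(f) forbidden — Δl = +3 (E1 requires Δl = ±1)
(g) allowed
(h) allowed
(i) forbidden — Δl = +0 (E1 requires Δl = ±1)
Total allowed: 4 of 9.

4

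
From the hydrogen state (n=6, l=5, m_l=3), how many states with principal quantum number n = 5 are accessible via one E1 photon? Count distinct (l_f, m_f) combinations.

E1 requires Δl = ±1, so l_f ∈ {4, 6}; with 0 ≤ l_f ≤ n_f−1 = 4, the allowed l_f values are {4}.
For l_f = 4: m_f ∈ {m_i−1, m_i, m_i+1} ∩ [−4, 4] = {2, 3, 4} → 3 states.
Total: 3.

3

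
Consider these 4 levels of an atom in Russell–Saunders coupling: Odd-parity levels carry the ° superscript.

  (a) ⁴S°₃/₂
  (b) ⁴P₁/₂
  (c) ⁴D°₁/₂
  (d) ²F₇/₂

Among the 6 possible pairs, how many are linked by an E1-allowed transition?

2

(a)–(b): allowed.
(a)–(c): forbidden (parity, ΔL).
(a)–(d): forbidden (ΔS, ΔL, ΔJ).
(b)–(c): allowed.
(b)–(d): forbidden (parity, ΔS, ΔL, ΔJ).
(c)–(d): forbidden (ΔS, ΔJ).
Allowed pairs: 2 of 6.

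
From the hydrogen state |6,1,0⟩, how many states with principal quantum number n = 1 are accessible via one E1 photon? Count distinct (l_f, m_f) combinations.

E1 requires Δl = ±1, so l_f ∈ {0, 2}; with 0 ≤ l_f ≤ n_f−1 = 0, the allowed l_f values are {0}.
For l_f = 0: m_f ∈ {m_i−1, m_i, m_i+1} ∩ [−0, 0] = {0} → 1 state.
Total: 1.

1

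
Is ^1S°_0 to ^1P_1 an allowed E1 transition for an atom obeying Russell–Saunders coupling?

allowed

Initial level: S=0, L=0, J=0, parity odd. Final level: S=0, L=1, J=1, parity even.
Parity must change: odd → even — satisfied.
ΔS = 0: S: 0 → 0 — satisfied.
ΔL = 0, ±1 (not L=0↔0): L: 0 → 1, ΔL = +1 — satisfied.
ΔJ = 0, ±1 (not J=0↔0): J: 0 → 1, ΔJ = +1 — satisfied.
All four E1 rules are satisfied.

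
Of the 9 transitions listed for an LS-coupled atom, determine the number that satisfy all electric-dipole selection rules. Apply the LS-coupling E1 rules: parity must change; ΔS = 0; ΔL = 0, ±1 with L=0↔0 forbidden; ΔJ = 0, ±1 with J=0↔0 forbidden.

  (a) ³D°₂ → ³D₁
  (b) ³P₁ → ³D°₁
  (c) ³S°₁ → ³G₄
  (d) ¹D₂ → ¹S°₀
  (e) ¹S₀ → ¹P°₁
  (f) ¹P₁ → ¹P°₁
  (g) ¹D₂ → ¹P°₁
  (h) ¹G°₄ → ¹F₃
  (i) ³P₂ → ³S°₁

7

(a) allowed
(b) allowed
(c) forbidden (ΔL, ΔJ fail)
(d) forbidden (ΔL, ΔJ fail)
(e) allowed
(f) allowed
(g) allowed
(h) allowed
(i) allowed
Total allowed: 7 of 9.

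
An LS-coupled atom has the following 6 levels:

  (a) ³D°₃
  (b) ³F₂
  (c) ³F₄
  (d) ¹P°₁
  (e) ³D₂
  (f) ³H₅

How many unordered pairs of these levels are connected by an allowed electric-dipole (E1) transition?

(a)–(b): allowed.
(a)–(c): allowed.
(a)–(d): forbidden (parity, ΔS, ΔJ).
(a)–(e): allowed.
(a)–(f): forbidden (ΔL, ΔJ).
(b)–(c): forbidden (parity, ΔJ).
(b)–(d): forbidden (ΔS, ΔL).
(b)–(e): forbidden (parity).
(b)–(f): forbidden (parity, ΔL, ΔJ).
(c)–(d): forbidden (ΔS, ΔL, ΔJ).
(c)–(e): forbidden (parity, ΔJ).
(c)–(f): forbidden (parity, ΔL).
(d)–(e): forbidden (ΔS).
(d)–(f): forbidden (ΔS, ΔL, ΔJ).
(e)–(f): forbidden (parity, ΔL, ΔJ).
Allowed pairs: 3 of 15.

3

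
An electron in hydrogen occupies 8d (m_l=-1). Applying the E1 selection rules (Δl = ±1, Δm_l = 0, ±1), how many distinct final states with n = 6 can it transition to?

5

E1 requires Δl = ±1, so l_f ∈ {1, 3}; with 0 ≤ l_f ≤ n_f−1 = 5, the allowed l_f values are {1, 3}.
For l_f = 1: m_f ∈ {m_i−1, m_i, m_i+1} ∩ [−1, 1] = {-1, 0} → 2 states.
For l_f = 3: m_f ∈ {m_i−1, m_i, m_i+1} ∩ [−3, 3] = {-2, -1, 0} → 3 states.
Total: 5.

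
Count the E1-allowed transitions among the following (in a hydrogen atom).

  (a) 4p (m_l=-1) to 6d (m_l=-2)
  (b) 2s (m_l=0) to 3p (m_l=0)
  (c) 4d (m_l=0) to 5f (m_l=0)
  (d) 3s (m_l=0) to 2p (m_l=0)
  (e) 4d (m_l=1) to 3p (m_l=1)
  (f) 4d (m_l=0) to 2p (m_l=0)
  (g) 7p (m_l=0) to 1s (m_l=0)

(a) allowed
(b) allowed
(c) allowed
(d) allowed
(e) allowed
(f) allowed
(g) allowed
Total allowed: 7 of 7.

7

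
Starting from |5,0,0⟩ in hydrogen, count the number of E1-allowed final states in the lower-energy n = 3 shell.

3

E1 requires Δl = ±1, so l_f ∈ {-1, 1}; with 0 ≤ l_f ≤ n_f−1 = 2, the allowed l_f values are {1}.
For l_f = 1: m_f ∈ {m_i−1, m_i, m_i+1} ∩ [−1, 1] = {-1, 0, 1} → 3 states.
Total: 3.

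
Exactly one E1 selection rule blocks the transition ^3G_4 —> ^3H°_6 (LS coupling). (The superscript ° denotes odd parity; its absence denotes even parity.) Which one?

Parity must change: even → odd — passes.
ΔS = 0: S: 1 → 1 — passes.
ΔL = 0, ±1 (not L=0↔0): L: 4 → 5, ΔL = +1 — passes.
ΔJ = 0, ±1 (not J=0↔0): J: 4 → 6, ΔJ = +2 — fails.

the ΔJ = 0, ±1 rule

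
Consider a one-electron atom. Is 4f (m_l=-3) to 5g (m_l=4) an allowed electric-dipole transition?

Δl = 4 − 3 = +1; the E1 rule Δl = ±1 is ✓.
m_l: -3 → 4 (Δm_l = +7). |Δm_l| ≤ 1 ✗.
The transition is electric-dipole forbidden.

forbidden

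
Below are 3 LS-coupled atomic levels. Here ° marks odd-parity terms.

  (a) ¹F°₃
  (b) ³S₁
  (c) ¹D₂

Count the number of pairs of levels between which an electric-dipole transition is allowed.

(a)–(b): forbidden (ΔS, ΔL, ΔJ).
(a)–(c): allowed.
(b)–(c): forbidden (parity, ΔS, ΔL).
Allowed pairs: 1 of 3.

1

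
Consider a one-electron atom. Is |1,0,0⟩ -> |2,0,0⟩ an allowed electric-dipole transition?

l: 0 → 0 (Δl = +0). Δl = ±1 ✗.
Δm_l = 0 − (0) = +0. E1 requires Δm_l = 0, ±1: ✓.
The transition is electric-dipole forbidden.

forbidden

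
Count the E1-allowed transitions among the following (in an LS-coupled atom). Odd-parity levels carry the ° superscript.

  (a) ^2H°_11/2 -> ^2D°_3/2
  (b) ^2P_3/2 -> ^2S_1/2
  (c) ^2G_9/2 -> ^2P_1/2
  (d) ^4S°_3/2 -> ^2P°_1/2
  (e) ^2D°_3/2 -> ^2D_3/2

1

(a) forbidden (parity, ΔL, ΔJ fail)
(b) forbidden (parity fails)
(c) forbidden (parity, ΔL, ΔJ fail)
(d) forbidden (parity, ΔS fail)
(e) allowed
Total allowed: 1 of 5.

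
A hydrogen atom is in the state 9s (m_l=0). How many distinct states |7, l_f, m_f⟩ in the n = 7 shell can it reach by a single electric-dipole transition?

E1 requires Δl = ±1, so l_f ∈ {-1, 1}; with 0 ≤ l_f ≤ n_f−1 = 6, the allowed l_f values are {1}.
For l_f = 1: m_f ∈ {m_i−1, m_i, m_i+1} ∩ [−1, 1] = {-1, 0, 1} → 3 states.
Total: 3.

3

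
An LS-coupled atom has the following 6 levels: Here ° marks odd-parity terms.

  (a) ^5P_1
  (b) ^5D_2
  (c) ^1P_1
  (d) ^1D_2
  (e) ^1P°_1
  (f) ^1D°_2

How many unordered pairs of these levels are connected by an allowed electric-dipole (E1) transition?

(a)–(b): forbidden (parity).
(a)–(c): forbidden (parity, ΔS).
(a)–(d): forbidden (parity, ΔS).
(a)–(e): forbidden (ΔS).
(a)–(f): forbidden (ΔS).
(b)–(c): forbidden (parity, ΔS).
(b)–(d): forbidden (parity, ΔS).
(b)–(e): forbidden (ΔS).
(b)–(f): forbidden (ΔS).
(c)–(d): forbidden (parity).
(c)–(e): allowed.
(c)–(f): allowed.
(d)–(e): allowed.
(d)–(f): allowed.
(e)–(f): forbidden (parity).
Allowed pairs: 4 of 15.

4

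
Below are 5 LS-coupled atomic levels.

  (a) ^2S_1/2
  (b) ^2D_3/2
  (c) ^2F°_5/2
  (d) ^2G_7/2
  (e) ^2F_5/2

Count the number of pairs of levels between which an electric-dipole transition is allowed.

(a)–(b): forbidden (parity, ΔL).
(a)–(c): forbidden (ΔL, ΔJ).
(a)–(d): forbidden (parity, ΔL, ΔJ).
(a)–(e): forbidden (parity, ΔL, ΔJ).
(b)–(c): allowed.
(b)–(d): forbidden (parity, ΔL, ΔJ).
(b)–(e): forbidden (parity).
(c)–(d): allowed.
(c)–(e): allowed.
(d)–(e): forbidden (parity).
Allowed pairs: 3 of 10.

3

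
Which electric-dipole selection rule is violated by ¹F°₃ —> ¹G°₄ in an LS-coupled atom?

parity

Reading off the term symbols: S 0→0, L 3→4, J 3→4, parity odd→odd.
Parity must change: odd → odd — ✗.
ΔL = 0, ±1 (not L=0↔0): L: 3 → 4, ΔL = +1 — ✓.
ΔS = 0: S: 0 → 0 — ✓.
ΔJ = 0, ±1 (not J=0↔0): J: 3 → 4, ΔJ = +1 — ✓.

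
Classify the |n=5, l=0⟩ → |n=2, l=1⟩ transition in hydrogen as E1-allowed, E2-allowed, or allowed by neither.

Δl = 1 − 0 = +1; l_i + l_f = 1.
E1 (Δl = ±1): satisfied.
E2 (Δl = 0,±2, l_i+l_f ≥ 2): not satisfied.

E1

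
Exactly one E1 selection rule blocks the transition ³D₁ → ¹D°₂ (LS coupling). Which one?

the ΔS = 0 rule

Reading off the term symbols: S 1→0, L 2→2, J 1→2, parity even→odd.
Parity must change: even → odd — passes.
ΔJ = 0, ±1 (not J=0↔0): J: 1 → 2, ΔJ = +1 — passes.
ΔL = 0, ±1 (not L=0↔0): L: 2 → 2, ΔL = +0 — passes.
ΔS = 0: S: 1 → 0 — fails.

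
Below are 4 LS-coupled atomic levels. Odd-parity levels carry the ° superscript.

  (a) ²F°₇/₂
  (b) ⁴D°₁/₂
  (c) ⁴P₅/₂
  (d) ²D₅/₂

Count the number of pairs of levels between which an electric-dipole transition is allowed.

(a)–(b): forbidden (parity, ΔS, ΔJ).
(a)–(c): forbidden (ΔS, ΔL).
(a)–(d): allowed.
(b)–(c): forbidden (ΔJ).
(b)–(d): forbidden (ΔS, ΔJ).
(c)–(d): forbidden (parity, ΔS).
Allowed pairs: 1 of 6.

1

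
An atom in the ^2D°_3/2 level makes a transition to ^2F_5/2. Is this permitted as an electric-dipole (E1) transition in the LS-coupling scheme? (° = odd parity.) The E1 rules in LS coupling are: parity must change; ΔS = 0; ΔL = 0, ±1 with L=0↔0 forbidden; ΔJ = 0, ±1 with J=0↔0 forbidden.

Parity must change: odd → even — ok.
ΔJ = 0, ±1 (not J=0↔0): J: 3/2 → 5/2, ΔJ = +1 — ok.
ΔL = 0, ±1 (not L=0↔0): L: 2 → 3, ΔL = +1 — ok.
ΔS = 0: S: 1/2 → 1/2 — ok.
All four E1 rules are satisfied.

allowed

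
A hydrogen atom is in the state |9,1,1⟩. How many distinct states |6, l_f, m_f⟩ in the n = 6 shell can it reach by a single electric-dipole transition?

4

E1 requires Δl = ±1, so l_f ∈ {0, 2}; with 0 ≤ l_f ≤ n_f−1 = 5, the allowed l_f values are {0, 2}.
For l_f = 0: m_f ∈ {m_i−1, m_i, m_i+1} ∩ [−0, 0] = {0} → 1 state.
For l_f = 2: m_f ∈ {m_i−1, m_i, m_i+1} ∩ [−2, 2] = {0, 1, 2} → 3 states.
Total: 4.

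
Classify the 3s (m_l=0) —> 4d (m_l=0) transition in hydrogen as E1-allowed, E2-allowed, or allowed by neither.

E2

Δl = 2 − 0 = +2; l_i + l_f = 2.
Δm_l = +0.
E1 (Δl = ±1, |Δm_l| ≤ 1): not satisfied.
E2 (Δl = 0,±2, l_i+l_f ≥ 2, |Δm_l| ≤ 2): satisfied.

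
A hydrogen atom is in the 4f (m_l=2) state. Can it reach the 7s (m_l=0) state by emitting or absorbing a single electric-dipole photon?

forbidden

l: 3 → 0 (Δl = -3). Δl = ±1 fails.
m_l: 2 → 0 (Δm_l = -2). |Δm_l| ≤ 1 fails.
The transition is electric-dipole forbidden.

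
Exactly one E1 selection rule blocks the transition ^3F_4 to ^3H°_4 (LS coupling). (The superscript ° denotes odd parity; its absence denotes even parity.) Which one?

the ΔL = 0, ±1 rule

Parity must change: even → odd — ✓.
ΔS = 0: S: 1 → 1 — ✓.
ΔL = 0, ±1 (not L=0↔0): L: 3 → 5, ΔL = +2 — ✗.
ΔJ = 0, ±1 (not J=0↔0): J: 4 → 4, ΔJ = +0 — ✓.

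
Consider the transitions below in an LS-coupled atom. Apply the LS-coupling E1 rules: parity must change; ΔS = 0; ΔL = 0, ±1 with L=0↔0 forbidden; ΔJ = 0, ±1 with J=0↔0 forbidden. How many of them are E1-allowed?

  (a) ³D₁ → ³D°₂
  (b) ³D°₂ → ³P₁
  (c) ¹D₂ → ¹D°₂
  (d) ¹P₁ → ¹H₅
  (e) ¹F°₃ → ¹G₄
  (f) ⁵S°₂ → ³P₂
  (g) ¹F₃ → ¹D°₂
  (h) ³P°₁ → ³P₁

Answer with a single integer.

6

(a) allowed
(b) allowed
(c) allowed
(d) forbidden (parity, ΔL, ΔJ fail)
(e) allowed
(f) forbidden (ΔS fails)
(g) allowed
(h) allowed
Total allowed: 6 of 8.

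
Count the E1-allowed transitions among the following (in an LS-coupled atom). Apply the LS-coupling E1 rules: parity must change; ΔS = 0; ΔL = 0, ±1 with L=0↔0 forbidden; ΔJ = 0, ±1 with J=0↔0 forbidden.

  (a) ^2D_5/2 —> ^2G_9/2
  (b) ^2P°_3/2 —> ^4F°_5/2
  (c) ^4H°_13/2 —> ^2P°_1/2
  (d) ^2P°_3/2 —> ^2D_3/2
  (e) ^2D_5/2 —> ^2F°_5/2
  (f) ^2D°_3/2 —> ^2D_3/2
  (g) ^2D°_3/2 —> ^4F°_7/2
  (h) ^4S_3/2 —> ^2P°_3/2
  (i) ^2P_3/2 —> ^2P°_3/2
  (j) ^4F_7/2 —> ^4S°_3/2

(a) forbidden (parity, ΔL, ΔJ fail)
(b) forbidden (parity, ΔS, ΔL fail)
(c) forbidden (parity, ΔS, ΔL, ΔJ fail)
(d) allowed
(e) allowed
(f) allowed
(g) forbidden (parity, ΔS, ΔJ fail)
(h) forbidden (ΔS fails)
(i) allowed
(j) forbidden (ΔL, ΔJ fail)
Total allowed: 4 of 10.

4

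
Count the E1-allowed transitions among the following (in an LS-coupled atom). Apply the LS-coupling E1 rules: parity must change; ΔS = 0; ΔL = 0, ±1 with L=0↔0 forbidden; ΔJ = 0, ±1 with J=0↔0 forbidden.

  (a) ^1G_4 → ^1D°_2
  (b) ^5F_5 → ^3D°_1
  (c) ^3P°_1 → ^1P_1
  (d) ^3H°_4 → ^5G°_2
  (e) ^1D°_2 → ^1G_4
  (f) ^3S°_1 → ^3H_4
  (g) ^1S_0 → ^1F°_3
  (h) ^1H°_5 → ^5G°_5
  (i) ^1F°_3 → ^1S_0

0

(a) forbidden (ΔL, ΔJ fail)
(b) forbidden (ΔS, ΔJ fail)
(c) forbidden (ΔS fails)
(d) forbidden (parity, ΔS, ΔJ fail)
(e) forbidden (ΔL, ΔJ fail)
(f) forbidden (ΔL, ΔJ fail)
(g) forbidden (ΔL, ΔJ fail)
(h) forbidden (parity, ΔS fail)
(i) forbidden (ΔL, ΔJ fail)
Total allowed: 0 of 9.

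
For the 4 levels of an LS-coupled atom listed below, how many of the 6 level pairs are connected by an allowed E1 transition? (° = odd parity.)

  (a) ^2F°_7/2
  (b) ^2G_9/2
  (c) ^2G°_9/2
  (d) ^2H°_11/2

(a)–(b): allowed.
(a)–(c): forbidden (parity).
(a)–(d): forbidden (parity, ΔL, ΔJ).
(b)–(c): allowed.
(b)–(d): allowed.
(c)–(d): forbidden (parity).
Allowed pairs: 3 of 6.

3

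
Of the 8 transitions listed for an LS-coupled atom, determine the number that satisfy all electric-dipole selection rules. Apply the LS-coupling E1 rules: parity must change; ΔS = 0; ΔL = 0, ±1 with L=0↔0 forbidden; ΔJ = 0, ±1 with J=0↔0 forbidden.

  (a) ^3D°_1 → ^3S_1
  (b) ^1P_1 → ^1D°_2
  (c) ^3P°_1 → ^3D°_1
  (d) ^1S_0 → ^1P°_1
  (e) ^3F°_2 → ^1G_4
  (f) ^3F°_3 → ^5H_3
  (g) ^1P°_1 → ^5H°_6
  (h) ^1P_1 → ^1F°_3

2

(a) forbidden (ΔL fails)
(b) allowed
(c) forbidden (parity fails)
(d) allowed
(e) forbidden (ΔS, ΔJ fail)
(f) forbidden (ΔS, ΔL fail)
(g) forbidden (parity, ΔS, ΔL, ΔJ fail)
(h) forbidden (ΔL, ΔJ fail)
Total allowed: 2 of 8.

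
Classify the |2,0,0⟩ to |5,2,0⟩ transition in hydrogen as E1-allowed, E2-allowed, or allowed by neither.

Δl = 2 − 0 = +2; l_i + l_f = 2.
Δm_l = +0.
E1 (Δl = ±1, |Δm_l| ≤ 1): not satisfied.
E2 (Δl = 0,±2, l_i+l_f ≥ 2, |Δm_l| ≤ 2): satisfied.

E2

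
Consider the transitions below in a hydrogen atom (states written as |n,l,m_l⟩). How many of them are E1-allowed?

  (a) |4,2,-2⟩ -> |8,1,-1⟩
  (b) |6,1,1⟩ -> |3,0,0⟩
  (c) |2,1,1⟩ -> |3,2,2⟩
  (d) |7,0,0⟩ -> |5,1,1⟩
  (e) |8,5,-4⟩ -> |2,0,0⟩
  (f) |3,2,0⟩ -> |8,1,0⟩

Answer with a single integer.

5

(a) allowed
(b) allowed
(c) allowed
(d) allowed
(e) forbidden — Δl = -5 (E1 requires Δl = ±1); Δm_l = +4 (E1 requires Δm_l = 0, ±1)
(f) allowed
Total allowed: 5 of 6.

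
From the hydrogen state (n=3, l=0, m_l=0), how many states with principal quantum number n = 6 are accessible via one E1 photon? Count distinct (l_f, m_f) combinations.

3

E1 requires Δl = ±1, so l_f ∈ {-1, 1}; with 0 ≤ l_f ≤ n_f−1 = 5, the allowed l_f values are {1}.
For l_f = 1: m_f ∈ {m_i−1, m_i, m_i+1} ∩ [−1, 1] = {-1, 0, 1} → 3 states.
Total: 3.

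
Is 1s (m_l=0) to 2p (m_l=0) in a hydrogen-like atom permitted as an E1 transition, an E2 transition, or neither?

Δl = 1 − 0 = +1; l_i + l_f = 1.
Δm_l = +0.
E1 (Δl = ±1, |Δm_l| ≤ 1): satisfied.
E2 (Δl = 0,±2, l_i+l_f ≥ 2, |Δm_l| ≤ 2): not satisfied.

E1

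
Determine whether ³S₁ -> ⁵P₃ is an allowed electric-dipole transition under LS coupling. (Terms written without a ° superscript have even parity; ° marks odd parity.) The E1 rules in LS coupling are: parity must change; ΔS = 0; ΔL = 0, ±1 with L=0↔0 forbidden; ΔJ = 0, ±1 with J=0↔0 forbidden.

forbidden

Reading off the term symbols: S 1→2, L 0→1, J 1→3, parity even→even.
ΔL = 0, ±1 (not L=0↔0): L: 0 → 1, ΔL = +1 — satisfied.
Parity must change: even → even — violated.
ΔS = 0: S: 1 → 2 — violated.
ΔJ = 0, ±1 (not J=0↔0): J: 1 → 3, ΔJ = +2 — violated.
Rule(s) violated: parity, ΔS, ΔJ.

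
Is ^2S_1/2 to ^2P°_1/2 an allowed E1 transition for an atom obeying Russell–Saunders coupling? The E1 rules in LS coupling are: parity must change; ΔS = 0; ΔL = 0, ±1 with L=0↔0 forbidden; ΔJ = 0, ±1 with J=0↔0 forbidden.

ΔL = 0, ±1 (not L=0↔0): L: 0 → 1, ΔL = +1 — ok.
ΔJ = 0, ±1 (not J=0↔0): J: 1/2 → 1/2, ΔJ = +0 — ok.
Parity must change: even → odd — ok.
ΔS = 0: S: 1/2 → 1/2 — ok.
All four E1 rules are satisfied.

allowed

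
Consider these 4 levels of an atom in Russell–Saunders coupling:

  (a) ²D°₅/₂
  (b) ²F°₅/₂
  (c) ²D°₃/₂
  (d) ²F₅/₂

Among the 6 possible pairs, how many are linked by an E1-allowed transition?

(a)–(b): forbidden (parity).
(a)–(c): forbidden (parity).
(a)–(d): allowed.
(b)–(c): forbidden (parity).
(b)–(d): allowed.
(c)–(d): allowed.
Allowed pairs: 3 of 6.

3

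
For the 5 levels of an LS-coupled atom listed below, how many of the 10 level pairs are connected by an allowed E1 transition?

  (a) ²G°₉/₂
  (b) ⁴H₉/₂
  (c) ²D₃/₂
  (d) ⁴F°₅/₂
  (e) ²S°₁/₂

(a)–(b): forbidden (ΔS).
(a)–(c): forbidden (ΔL, ΔJ).
(a)–(d): forbidden (parity, ΔS, ΔJ).
(a)–(e): forbidden (parity, ΔL, ΔJ).
(b)–(c): forbidden (parity, ΔS, ΔL, ΔJ).
(b)–(d): forbidden (ΔL, ΔJ).
(b)–(e): forbidden (ΔS, ΔL, ΔJ).
(c)–(d): forbidden (ΔS).
(c)–(e): forbidden (ΔL).
(d)–(e): forbidden (parity, ΔS, ΔL, ΔJ).
Allowed pairs: 0 of 10.

0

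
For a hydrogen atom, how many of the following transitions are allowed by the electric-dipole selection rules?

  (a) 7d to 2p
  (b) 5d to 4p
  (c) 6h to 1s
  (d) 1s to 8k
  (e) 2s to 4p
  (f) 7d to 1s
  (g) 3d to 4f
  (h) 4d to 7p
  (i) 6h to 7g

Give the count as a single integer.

(a) allowed
(b) allowed
(c) forbidden — Δl = -5 (E1 requires Δl = ±1)
(d) forbidden — Δl = +7 (E1 requires Δl = ±1)
(e) allowed
(f) forbidden — Δl = -2 (E1 requires Δl = ±1)
(g) allowed
(h) allowed
(i) allowed
Total allowed: 6 of 9.

6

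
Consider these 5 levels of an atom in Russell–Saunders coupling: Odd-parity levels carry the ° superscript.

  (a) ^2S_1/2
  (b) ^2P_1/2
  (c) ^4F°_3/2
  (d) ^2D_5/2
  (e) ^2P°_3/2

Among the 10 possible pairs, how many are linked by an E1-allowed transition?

3

(a)–(b): forbidden (parity).
(a)–(c): forbidden (ΔS, ΔL).
(a)–(d): forbidden (parity, ΔL, ΔJ).
(a)–(e): allowed.
(b)–(c): forbidden (ΔS, ΔL).
(b)–(d): forbidden (parity, ΔJ).
(b)–(e): allowed.
(c)–(d): forbidden (ΔS).
(c)–(e): forbidden (parity, ΔS, ΔL).
(d)–(e): allowed.
Allowed pairs: 3 of 10.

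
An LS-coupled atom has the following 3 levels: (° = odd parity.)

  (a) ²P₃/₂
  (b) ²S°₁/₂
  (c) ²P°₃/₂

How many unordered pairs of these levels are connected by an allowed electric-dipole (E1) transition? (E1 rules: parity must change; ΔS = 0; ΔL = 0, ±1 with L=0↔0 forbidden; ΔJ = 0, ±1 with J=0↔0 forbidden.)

2

(a)–(b): allowed.
(a)–(c): allowed.
(b)–(c): forbidden (parity).
Allowed pairs: 2 of 3.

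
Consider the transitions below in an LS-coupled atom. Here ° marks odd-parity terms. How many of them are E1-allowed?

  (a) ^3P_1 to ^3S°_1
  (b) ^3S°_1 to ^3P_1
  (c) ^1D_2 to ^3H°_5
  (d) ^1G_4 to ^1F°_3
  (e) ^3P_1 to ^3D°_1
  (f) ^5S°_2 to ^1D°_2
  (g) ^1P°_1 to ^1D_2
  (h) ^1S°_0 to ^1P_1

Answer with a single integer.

(a) allowed
(b) allowed
(c) forbidden (ΔS, ΔL, ΔJ fail)
(d) allowed
(e) allowed
(f) forbidden (parity, ΔS, ΔL fail)
(g) allowed
(h) allowed
Total allowed: 6 of 8.

6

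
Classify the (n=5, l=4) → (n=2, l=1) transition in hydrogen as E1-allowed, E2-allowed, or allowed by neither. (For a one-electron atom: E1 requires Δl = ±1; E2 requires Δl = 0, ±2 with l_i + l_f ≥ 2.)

neither

Δl = 1 − 4 = -3; l_i + l_f = 5.
E1 (Δl = ±1): not satisfied.
E2 (Δl = 0,±2, l_i+l_f ≥ 2): not satisfied.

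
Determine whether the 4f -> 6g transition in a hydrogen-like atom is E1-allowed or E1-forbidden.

allowed

Initial l = 3, final l = 4, so Δl = +1. E1 requires Δl = ±1: ok.
All E1 selection rules are satisfied.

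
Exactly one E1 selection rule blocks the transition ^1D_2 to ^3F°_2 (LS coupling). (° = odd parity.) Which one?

the ΔS = 0 rule

Initial level: S=0, L=2, J=2, parity even. Final level: S=1, L=3, J=2, parity odd.
Parity must change: even → odd — passes.
ΔS = 0: S: 0 → 1 — fails.
ΔL = 0, ±1 (not L=0↔0): L: 2 → 3, ΔL = +1 — passes.
ΔJ = 0, ±1 (not J=0↔0): J: 2 → 2, ΔJ = +0 — passes.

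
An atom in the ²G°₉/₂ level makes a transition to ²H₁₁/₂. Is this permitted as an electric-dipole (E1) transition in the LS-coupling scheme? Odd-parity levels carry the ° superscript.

Reading off the term symbols: S 1/2→1/2, L 4→5, J 9/2→11/2, parity odd→even.
ΔL = 0, ±1 (not L=0↔0): L: 4 → 5, ΔL = +1 — ✓.
ΔS = 0: S: 1/2 → 1/2 — ✓.
Parity must change: odd → even — ✓.
ΔJ = 0, ±1 (not J=0↔0): J: 9/2 → 11/2, ΔJ = +1 — ✓.
All four E1 rules are satisfied.

allowed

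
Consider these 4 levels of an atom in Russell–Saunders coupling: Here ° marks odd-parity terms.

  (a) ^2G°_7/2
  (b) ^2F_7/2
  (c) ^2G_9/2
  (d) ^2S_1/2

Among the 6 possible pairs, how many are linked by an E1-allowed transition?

(a)–(b): allowed.
(a)–(c): allowed.
(a)–(d): forbidden (ΔL, ΔJ).
(b)–(c): forbidden (parity).
(b)–(d): forbidden (parity, ΔL, ΔJ).
(c)–(d): forbidden (parity, ΔL, ΔJ).
Allowed pairs: 2 of 6.

2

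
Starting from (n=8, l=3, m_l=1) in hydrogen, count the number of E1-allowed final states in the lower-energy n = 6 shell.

E1 requires Δl = ±1, so l_f ∈ {2, 4}; with 0 ≤ l_f ≤ n_f−1 = 5, the allowed l_f values are {2, 4}.
For l_f = 2: m_f ∈ {m_i−1, m_i, m_i+1} ∩ [−2, 2] = {0, 1, 2} → 3 states.
For l_f = 4: m_f ∈ {m_i−1, m_i, m_i+1} ∩ [−4, 4] = {0, 1, 2} → 3 states.
Total: 6.

6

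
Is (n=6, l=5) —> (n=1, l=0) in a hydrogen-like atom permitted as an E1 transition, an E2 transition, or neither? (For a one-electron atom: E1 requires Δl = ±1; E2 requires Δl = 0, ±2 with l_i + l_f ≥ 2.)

Δl = 0 − 5 = -5; l_i + l_f = 5.
E1 (Δl = ±1): not satisfied.
E2 (Δl = 0,±2, l_i+l_f ≥ 2): not satisfied.

neither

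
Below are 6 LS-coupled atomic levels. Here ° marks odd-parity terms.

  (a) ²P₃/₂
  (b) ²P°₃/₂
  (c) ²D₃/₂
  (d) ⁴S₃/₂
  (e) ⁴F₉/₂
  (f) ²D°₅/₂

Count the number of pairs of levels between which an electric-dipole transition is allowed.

(a)–(b): allowed.
(a)–(c): forbidden (parity).
(a)–(d): forbidden (parity, ΔS).
(a)–(e): forbidden (parity, ΔS, ΔL, ΔJ).
(a)–(f): allowed.
(b)–(c): allowed.
(b)–(d): forbidden (ΔS).
(b)–(e): forbidden (ΔS, ΔL, ΔJ).
(b)–(f): forbidden (parity).
(c)–(d): forbidden (parity, ΔS, ΔL).
(c)–(e): forbidden (parity, ΔS, ΔJ).
(c)–(f): allowed.
(d)–(e): forbidden (parity, ΔL, ΔJ).
(d)–(f): forbidden (ΔS, ΔL).
(e)–(f): forbidden (ΔS, ΔJ).
Allowed pairs: 4 of 15.

4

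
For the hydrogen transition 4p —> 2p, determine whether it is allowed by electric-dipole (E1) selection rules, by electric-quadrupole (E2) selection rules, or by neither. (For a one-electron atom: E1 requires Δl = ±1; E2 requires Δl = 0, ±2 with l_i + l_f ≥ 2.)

Δl = 1 − 1 = +0; l_i + l_f = 2.
E1 (Δl = ±1): not satisfied.
E2 (Δl = 0,±2, l_i+l_f ≥ 2): satisfied.

E2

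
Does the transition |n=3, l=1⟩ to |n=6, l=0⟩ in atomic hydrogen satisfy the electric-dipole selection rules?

Δl = 0 − 1 = -1; the E1 rule Δl = ±1 is passes.
All E1 selection rules are satisfied.

allowed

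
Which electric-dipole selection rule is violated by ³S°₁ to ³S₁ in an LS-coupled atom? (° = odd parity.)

ΔS = 0: S: 1 → 1 — satisfied.
ΔL = 0, ±1 (not L=0↔0): L: 0 → 0, ΔL = +0 — violated.
ΔJ = 0, ±1 (not J=0↔0): J: 1 → 1, ΔJ = +0 — satisfied.
Parity must change: odd → even — satisfied.

the L=0 ↔ L=0 exclusion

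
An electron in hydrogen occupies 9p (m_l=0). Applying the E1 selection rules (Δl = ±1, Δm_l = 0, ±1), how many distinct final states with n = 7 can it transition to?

4

E1 requires Δl = ±1, so l_f ∈ {0, 2}; with 0 ≤ l_f ≤ n_f−1 = 6, the allowed l_f values are {0, 2}.
For l_f = 0: m_f ∈ {m_i−1, m_i, m_i+1} ∩ [−0, 0] = {0} → 1 state.
For l_f = 2: m_f ∈ {m_i−1, m_i, m_i+1} ∩ [−2, 2] = {-1, 0, 1} → 3 states.
Total: 4.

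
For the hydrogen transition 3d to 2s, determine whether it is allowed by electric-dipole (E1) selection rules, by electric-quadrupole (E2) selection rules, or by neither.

E2

Δl = 0 − 2 = -2; l_i + l_f = 2.
E1 (Δl = ±1): not satisfied.
E2 (Δl = 0,±2, l_i+l_f ≥ 2): satisfied.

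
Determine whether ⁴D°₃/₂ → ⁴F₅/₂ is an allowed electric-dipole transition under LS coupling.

allowed

Reading off the term symbols: S 3/2→3/2, L 2→3, J 3/2→5/2, parity odd→even.
Parity must change: odd → even — satisfied.
ΔS = 0: S: 3/2 → 3/2 — satisfied.
ΔL = 0, ±1 (not L=0↔0): L: 2 → 3, ΔL = +1 — satisfied.
ΔJ = 0, ±1 (not J=0↔0): J: 3/2 → 5/2, ΔJ = +1 — satisfied.
All four E1 rules are satisfied.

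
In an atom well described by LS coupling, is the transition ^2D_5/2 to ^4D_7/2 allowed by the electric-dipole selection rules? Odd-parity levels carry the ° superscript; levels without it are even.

Parity must change: even → even — ✗.
ΔS = 0: S: 1/2 → 3/2 — ✗.
ΔL = 0, ±1 (not L=0↔0): L: 2 → 2, ΔL = +0 — ✓.
ΔJ = 0, ±1 (not J=0↔0): J: 5/2 → 7/2, ΔJ = +1 — ✓.
Rule(s) violated: parity, ΔS.

forbidden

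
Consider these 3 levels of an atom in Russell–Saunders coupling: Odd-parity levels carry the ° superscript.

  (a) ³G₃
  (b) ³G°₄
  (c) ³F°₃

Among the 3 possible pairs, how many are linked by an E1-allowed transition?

2

(a)–(b): allowed.
(a)–(c): allowed.
(b)–(c): forbidden (parity).
Allowed pairs: 2 of 3.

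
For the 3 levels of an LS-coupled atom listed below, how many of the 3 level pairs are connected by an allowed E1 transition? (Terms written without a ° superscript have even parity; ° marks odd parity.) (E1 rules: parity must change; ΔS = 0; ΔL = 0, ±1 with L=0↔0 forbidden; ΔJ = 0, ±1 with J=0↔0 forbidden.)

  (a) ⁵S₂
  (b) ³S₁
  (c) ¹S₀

(a)–(b): forbidden (parity, ΔS, ΔL).
(a)–(c): forbidden (parity, ΔS, ΔL, ΔJ).
(b)–(c): forbidden (parity, ΔS, ΔL).
Allowed pairs: 0 of 3.

0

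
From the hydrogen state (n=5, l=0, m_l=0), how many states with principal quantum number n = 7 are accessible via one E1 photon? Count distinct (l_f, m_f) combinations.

3

E1 requires Δl = ±1, so l_f ∈ {-1, 1}; with 0 ≤ l_f ≤ n_f−1 = 6, the allowed l_f values are {1}.
For l_f = 1: m_f ∈ {m_i−1, m_i, m_i+1} ∩ [−1, 1] = {-1, 0, 1} → 3 states.
Total: 3.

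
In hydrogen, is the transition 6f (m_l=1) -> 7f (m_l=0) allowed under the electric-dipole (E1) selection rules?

Δl = 3 − 3 = +0; the E1 rule Δl = ±1 is violated.
Δm_l = 0 − (1) = -1. E1 requires Δm_l = 0, ±1: satisfied.
The transition is electric-dipole forbidden.

forbidden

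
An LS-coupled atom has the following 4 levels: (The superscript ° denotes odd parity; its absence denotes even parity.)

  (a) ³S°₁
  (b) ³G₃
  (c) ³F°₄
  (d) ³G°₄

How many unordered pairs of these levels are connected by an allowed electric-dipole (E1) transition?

2

(a)–(b): forbidden (ΔL, ΔJ).
(a)–(c): forbidden (parity, ΔL, ΔJ).
(a)–(d): forbidden (parity, ΔL, ΔJ).
(b)–(c): allowed.
(b)–(d): allowed.
(c)–(d): forbidden (parity).
Allowed pairs: 2 of 6.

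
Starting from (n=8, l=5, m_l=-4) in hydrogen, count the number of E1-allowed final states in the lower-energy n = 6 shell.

2

E1 requires Δl = ±1, so l_f ∈ {4, 6}; with 0 ≤ l_f ≤ n_f−1 = 5, the allowed l_f values are {4}.
For l_f = 4: m_f ∈ {m_i−1, m_i, m_i+1} ∩ [−4, 4] = {-4, -3} → 2 states.
Total: 2.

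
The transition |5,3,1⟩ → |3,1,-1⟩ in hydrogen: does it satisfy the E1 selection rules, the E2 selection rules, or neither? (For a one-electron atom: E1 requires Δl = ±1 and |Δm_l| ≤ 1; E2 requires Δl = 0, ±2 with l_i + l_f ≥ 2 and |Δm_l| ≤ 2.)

Δl = 1 − 3 = -2; l_i + l_f = 4.
Δm_l = -2.
E1 (Δl = ±1, |Δm_l| ≤ 1): not satisfied.
E2 (Δl = 0,±2, l_i+l_f ≥ 2, |Δm_l| ≤ 2): satisfied.

E2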